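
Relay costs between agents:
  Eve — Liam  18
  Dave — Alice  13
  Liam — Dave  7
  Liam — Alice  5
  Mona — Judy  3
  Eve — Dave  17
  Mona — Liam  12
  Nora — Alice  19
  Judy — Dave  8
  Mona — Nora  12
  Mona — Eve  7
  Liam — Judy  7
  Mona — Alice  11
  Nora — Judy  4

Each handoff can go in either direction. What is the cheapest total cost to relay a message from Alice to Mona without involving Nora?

11

A few of the Alice→Mona routes:
Alice -> Mona: 11
Alice -> Liam -> Judy -> Mona: 5 + 7 + 3 = 15
Alice -> Liam -> Mona: 5 + 12 = 17
Alice -> Liam -> Dave -> Judy -> Mona: 5 + 7 + 8 + 3 = 23
Best route has total 11.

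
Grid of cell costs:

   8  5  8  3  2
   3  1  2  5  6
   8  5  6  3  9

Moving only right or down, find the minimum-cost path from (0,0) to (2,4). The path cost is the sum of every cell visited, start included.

31

Best path: r0c0→r1c0→r1c1→r1c2→r1c3→r2c3→r2c4
Cost: 8 + 3 + 1 + 2 + 5 + 3 + 9 = 31
For comparison, the top-then-right route costs 41.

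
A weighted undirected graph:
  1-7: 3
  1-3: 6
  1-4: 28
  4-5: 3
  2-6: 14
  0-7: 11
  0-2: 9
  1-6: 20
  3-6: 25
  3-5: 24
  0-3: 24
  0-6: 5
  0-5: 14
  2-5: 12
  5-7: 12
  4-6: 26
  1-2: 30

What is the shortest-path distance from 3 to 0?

20

A few of the 3→0 routes:
3-1-7-0: 6 + 3 + 11 = 20
3-6-0: 25 + 5 = 30
3-0: 24
The minimum is 20.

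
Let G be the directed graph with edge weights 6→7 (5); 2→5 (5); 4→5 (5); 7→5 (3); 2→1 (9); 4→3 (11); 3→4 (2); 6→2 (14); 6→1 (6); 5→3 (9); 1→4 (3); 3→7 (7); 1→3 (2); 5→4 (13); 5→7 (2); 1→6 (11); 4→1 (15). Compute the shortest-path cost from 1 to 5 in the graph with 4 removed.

12

Candidate routes:
1 -> 6 -> 7 -> 5: 11 + 5 + 3 = 19
1 -> 6 -> 2 -> 5: 11 + 14 + 5 = 30
1 -> 3 -> 7 -> 5: 2 + 7 + 3 = 12
The minimum is 12.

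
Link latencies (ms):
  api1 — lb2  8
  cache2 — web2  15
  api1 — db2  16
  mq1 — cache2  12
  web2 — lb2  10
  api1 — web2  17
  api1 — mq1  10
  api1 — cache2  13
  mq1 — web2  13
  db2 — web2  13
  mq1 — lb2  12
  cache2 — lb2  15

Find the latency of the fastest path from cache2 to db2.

28

Comparing a few candidate routes:
cache2→web2→db2: 15 + 13 = 28
cache2→api1→db2: 13 + 16 = 29
cache2→mq1→web2→db2: 12 + 13 + 13 = 38
cache2→lb2→web2→db2: 15 + 10 + 13 = 38
cache2→mq1→api1→db2: 12 + 10 + 16 = 38
Best route has total 28 ms.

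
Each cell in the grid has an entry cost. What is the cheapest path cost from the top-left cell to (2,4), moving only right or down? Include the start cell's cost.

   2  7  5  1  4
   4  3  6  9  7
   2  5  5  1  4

Path (0,0)→(1,0)→(2,0)→(2,1)→(2,2)→(2,3)→(2,4): 2 + 4 + 2 + 5 + 5 + 1 + 4 = 23.

23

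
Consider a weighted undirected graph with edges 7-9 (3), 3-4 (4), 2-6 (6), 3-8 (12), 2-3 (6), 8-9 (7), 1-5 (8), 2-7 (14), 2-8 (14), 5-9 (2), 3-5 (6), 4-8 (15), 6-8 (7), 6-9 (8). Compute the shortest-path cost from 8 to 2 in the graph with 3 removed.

13

Routes from 8 to 2 avoiding 3:
8 -> 6 -> 9 -> 7 -> 2: 7 + 8 + 3 + 14 = 32
8 -> 6 -> 2: 7 + 6 = 13
8 -> 9 -> 7 -> 2: 7 + 3 + 14 = 24
8 -> 9 -> 6 -> 2: 7 + 8 + 6 = 21
8 -> 2: 14
The minimum is 13.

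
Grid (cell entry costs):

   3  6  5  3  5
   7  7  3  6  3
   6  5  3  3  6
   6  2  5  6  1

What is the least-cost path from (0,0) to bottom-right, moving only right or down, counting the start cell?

30

One optimal route is r0c0→r0c1→r0c2→r1c2→r2c2→r2c3→r2c4→r3c4.
Its cost is 3 + 6 + 5 + 3 + 3 + 3 + 6 + 1 = 30.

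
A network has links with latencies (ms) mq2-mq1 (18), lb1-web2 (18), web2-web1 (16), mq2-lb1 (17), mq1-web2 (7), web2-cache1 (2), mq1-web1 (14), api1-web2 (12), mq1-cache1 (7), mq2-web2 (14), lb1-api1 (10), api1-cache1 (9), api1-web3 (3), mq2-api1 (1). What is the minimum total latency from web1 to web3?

Checking several routes:
web1-web2-mq2-api1-web3: 16 + 14 + 1 + 3 = 34
web1-mq1-web2-cache1-api1-web3: 14 + 7 + 2 + 9 + 3 = 35
web1-web2-api1-web3: 16 + 12 + 3 = 31
web1-mq1-cache1-api1-web3: 14 + 7 + 9 + 3 = 33
web1-web2-cache1-api1-web3: 16 + 2 + 9 + 3 = 30
Best route has total 30 ms.

30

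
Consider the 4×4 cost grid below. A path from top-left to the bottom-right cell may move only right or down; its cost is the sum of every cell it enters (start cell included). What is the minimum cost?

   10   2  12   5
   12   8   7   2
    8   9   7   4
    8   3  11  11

44

One optimal route is r0c0 r0c1 r1c1 r1c2 r1c3 r2c3 r3c3.
Its cost is 10 + 2 + 8 + 7 + 2 + 4 + 11 = 44.
(Top row then right column would cost 46.)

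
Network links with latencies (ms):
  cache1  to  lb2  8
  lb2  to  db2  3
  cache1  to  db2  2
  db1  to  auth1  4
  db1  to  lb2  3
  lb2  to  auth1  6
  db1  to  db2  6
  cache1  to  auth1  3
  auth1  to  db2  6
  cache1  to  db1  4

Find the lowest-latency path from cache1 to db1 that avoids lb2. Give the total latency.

A few of the cache1→db1 routes:
cache1 - auth1 - db1: 3 + 4 = 7
cache1 - db2 - auth1 - db1: 2 + 6 + 4 = 12
cache1 - db1: 4
cache1 - db2 - db1: 2 + 6 = 8
Shortest: 4 ms.

4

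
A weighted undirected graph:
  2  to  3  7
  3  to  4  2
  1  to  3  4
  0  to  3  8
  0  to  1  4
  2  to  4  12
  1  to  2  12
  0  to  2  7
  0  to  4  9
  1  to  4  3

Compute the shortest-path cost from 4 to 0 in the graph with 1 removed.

9

Some routes from 4 to 0 avoiding 1:
4 → 0: 9
4 → 3 → 0: 2 + 8 = 10
4 → 3 → 2 → 0: 2 + 7 + 7 = 16
Best route has total 9.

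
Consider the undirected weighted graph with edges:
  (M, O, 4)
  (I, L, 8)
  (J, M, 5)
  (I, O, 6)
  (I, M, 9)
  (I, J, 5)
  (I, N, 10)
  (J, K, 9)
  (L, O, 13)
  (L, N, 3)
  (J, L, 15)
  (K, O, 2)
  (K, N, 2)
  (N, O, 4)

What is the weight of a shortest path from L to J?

A few of the L→J routes:
L-J: 15
L-I-J: 8 + 5 = 13
L-N-K-J: 3 + 2 + 9 = 14
L-N-K-O-M-J: 3 + 2 + 2 + 4 + 5 = 16
L-N-O-M-J: 3 + 4 + 4 + 5 = 16
Best route has total 13.

13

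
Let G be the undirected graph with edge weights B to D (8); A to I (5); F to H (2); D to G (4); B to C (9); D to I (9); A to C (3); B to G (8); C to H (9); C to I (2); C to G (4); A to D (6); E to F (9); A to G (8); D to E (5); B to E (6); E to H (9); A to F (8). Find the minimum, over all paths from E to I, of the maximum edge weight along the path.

5

Checking several routes:
E - D - G - C - A - I: max(5, 4, 4, 3, 5) = 5
E - D - G - C - I: max(5, 4, 4, 2) = 5
E - D - A - I: max(5, 6, 5) = 6
E - D - A - C - I: max(5, 6, 3, 2) = 6
Best route has worst link 5.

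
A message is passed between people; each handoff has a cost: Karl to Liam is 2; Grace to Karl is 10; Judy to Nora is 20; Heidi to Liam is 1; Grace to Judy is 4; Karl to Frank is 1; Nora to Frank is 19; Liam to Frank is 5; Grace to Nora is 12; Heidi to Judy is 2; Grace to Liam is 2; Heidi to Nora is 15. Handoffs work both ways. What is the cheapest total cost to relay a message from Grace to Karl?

4

Some routes from Grace to Karl:
Grace → Liam → Frank → Karl: 2 + 5 + 1 = 8
Grace → Judy → Heidi → Liam → Karl: 4 + 2 + 1 + 2 = 9
Grace → Liam → Karl: 2 + 2 = 4
Shortest: 4.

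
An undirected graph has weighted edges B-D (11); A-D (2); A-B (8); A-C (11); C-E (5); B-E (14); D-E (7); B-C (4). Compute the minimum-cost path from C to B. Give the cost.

A few of the C→B routes:
C -> E -> B: 5 + 14 = 19
C -> A -> B: 11 + 8 = 19
C -> B: 4
C -> E -> D -> A -> B: 5 + 7 + 2 + 8 = 22
Best route has total 4.

4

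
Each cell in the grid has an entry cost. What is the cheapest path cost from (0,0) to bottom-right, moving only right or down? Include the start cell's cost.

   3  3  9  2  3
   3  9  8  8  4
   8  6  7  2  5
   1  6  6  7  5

Cheapest: [0,0] -> [0,1] -> [0,2] -> [0,3] -> [0,4] -> [1,4] -> [2,4] -> [3,4]
  3 + 3 + 9 + 2 + 3 + 4 + 5 + 5 = 34

34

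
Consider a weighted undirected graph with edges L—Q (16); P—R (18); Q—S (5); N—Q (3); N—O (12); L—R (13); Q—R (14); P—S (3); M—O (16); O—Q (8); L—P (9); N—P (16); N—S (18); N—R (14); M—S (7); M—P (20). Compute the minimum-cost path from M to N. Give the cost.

Comparing a few candidate routes:
M → S → P → N: 7 + 3 + 16 = 26
M → S → Q → N: 7 + 5 + 3 = 15
M → S → N: 7 + 18 = 25
M → O → Q → N: 16 + 8 + 3 = 27
The minimum is 15.

15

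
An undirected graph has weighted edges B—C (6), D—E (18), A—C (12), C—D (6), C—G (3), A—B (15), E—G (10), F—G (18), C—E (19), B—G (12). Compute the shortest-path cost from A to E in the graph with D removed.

Comparing a few candidate routes:
A -> B -> G -> E: 15 + 12 + 10 = 37
A -> C -> E: 12 + 19 = 31
A -> C -> B -> G -> E: 12 + 6 + 12 + 10 = 40
A -> C -> G -> E: 12 + 3 + 10 = 25
A -> B -> C -> E: 15 + 6 + 19 = 40
A -> B -> C -> G -> E: 15 + 6 + 3 + 10 = 34
The minimum is 25.

25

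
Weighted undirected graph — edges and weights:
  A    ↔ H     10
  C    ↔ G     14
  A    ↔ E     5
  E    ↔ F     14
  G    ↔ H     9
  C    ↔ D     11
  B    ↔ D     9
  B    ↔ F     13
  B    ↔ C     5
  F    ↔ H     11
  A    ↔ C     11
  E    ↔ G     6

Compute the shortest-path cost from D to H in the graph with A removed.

Some routes from D to H avoiding A:
D→C→B→F→H: 11 + 5 + 13 + 11 = 40
D→B→C→G→H: 9 + 5 + 14 + 9 = 37
D→B→F→H: 9 + 13 + 11 = 33
D→C→G→E→F→H: 11 + 14 + 6 + 14 + 11 = 56
D→B→F→E→G→H: 9 + 13 + 14 + 6 + 9 = 51
D→C→G→H: 11 + 14 + 9 = 34
Best route has total 33.

33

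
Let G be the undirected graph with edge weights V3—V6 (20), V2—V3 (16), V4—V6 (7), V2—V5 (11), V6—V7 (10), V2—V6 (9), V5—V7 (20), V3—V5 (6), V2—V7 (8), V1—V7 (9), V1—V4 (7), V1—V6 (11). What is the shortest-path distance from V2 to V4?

Checking several routes:
V2→V7→V1→V4: 8 + 9 + 7 = 24
V2→V7→V6→V4: 8 + 10 + 7 = 25
V2→V6→V4: 9 + 7 = 16
The minimum is 16.

16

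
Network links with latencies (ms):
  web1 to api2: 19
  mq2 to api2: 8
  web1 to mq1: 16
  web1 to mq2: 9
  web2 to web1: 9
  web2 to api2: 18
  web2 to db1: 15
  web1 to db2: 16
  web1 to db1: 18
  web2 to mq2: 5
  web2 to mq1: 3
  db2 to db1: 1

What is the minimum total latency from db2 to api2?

Some routes from db2 to api2:
db2→web1→mq2→api2: 16 + 9 + 8 = 33
db2→db1→web2→mq2→api2: 1 + 15 + 5 + 8 = 29
db2→db1→web2→api2: 1 + 15 + 18 = 34
db2→web1→api2: 16 + 19 = 35
The minimum is 29 ms.

29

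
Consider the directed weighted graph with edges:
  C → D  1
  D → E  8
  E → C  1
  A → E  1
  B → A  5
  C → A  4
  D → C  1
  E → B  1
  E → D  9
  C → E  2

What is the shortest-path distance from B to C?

7

Routes from B to C:
B-A-E-D-C: 5 + 1 + 9 + 1 = 16
B-A-E-C: 5 + 1 + 1 = 7
The minimum is 7.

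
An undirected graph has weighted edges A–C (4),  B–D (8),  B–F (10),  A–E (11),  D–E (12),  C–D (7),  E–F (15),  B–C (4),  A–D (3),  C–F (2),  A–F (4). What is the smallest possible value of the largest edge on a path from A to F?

4

A few of the A→F routes:
A -> C -> F: max(4, 2) = 4
A -> D -> C -> F: max(3, 7, 2) = 7
A -> D -> B -> C -> F: max(3, 8, 4, 2) = 8
A -> F: max(4) = 4
Best route has worst link 4.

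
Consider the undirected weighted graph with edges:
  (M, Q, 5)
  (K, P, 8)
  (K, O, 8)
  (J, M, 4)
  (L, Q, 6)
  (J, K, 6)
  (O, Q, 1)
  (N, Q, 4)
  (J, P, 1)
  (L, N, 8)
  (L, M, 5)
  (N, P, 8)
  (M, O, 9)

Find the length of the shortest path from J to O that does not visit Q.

Paths from J to O avoiding Q:
J - M - O: 4 + 9 = 13
J - K - O: 6 + 8 = 14
J - M - L - N - P - K - O: 4 + 5 + 8 + 8 + 8 + 8 = 41
J - P - N - L - M - O: 1 + 8 + 8 + 5 + 9 = 31
J - P - K - O: 1 + 8 + 8 = 17
J - K - P - N - L - M - O: 6 + 8 + 8 + 8 + 5 + 9 = 44
The minimum is 13.

13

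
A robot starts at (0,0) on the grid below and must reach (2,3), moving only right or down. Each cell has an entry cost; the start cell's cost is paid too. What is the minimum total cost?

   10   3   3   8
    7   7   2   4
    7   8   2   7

27

Path [0,0] -> [0,1] -> [0,2] -> [1,2] -> [2,2] -> [2,3]: 10 + 3 + 3 + 2 + 2 + 7 = 27.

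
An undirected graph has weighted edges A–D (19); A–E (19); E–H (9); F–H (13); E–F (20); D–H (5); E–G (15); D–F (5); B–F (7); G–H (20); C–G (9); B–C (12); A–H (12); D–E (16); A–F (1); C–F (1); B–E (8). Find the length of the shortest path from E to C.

16

Some routes from E to C:
E→F→C: 20 + 1 = 21
E→H→D→F→C: 9 + 5 + 5 + 1 = 20
E→B→C: 8 + 12 = 20
E→A→F→C: 19 + 1 + 1 = 21
E→B→F→C: 8 + 7 + 1 = 16
Shortest: 16.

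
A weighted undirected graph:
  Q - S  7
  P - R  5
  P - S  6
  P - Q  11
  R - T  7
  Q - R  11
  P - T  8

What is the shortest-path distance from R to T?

Candidate routes:
R → T: 7
R → P → T: 5 + 8 = 13
R → Q → P → T: 11 + 11 + 8 = 30
R → Q → S → P → T: 11 + 7 + 6 + 8 = 32
The minimum is 7.

7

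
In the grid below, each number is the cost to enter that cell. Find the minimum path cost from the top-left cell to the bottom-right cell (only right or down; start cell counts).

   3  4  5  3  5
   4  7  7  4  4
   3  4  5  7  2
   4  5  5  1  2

Take (0,0)→(0,1)→(0,2)→(0,3)→(1,3)→(1,4)→(2,4)→(3,4) for a total of 3 + 4 + 5 + 3 + 4 + 4 + 2 + 2 = 27.

27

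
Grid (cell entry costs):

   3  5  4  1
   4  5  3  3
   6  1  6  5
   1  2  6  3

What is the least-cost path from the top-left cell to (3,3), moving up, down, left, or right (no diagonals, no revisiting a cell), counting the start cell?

24

Path (0,0)→(0,1)→(0,2)→(0,3)→(1,3)→(2,3)→(3,3): 3 + 5 + 4 + 1 + 3 + 5 + 3 = 24.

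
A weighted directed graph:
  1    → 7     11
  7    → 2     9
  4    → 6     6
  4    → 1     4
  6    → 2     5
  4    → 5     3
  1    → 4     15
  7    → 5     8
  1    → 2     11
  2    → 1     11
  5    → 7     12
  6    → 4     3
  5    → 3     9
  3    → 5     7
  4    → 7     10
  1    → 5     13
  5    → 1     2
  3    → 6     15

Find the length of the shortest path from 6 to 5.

Comparing a few candidate routes:
6 -> 4 -> 1 -> 5: 3 + 4 + 13 = 20
6 -> 4 -> 5: 3 + 3 = 6
6 -> 4 -> 7 -> 5: 3 + 10 + 8 = 21
Shortest: 6.

6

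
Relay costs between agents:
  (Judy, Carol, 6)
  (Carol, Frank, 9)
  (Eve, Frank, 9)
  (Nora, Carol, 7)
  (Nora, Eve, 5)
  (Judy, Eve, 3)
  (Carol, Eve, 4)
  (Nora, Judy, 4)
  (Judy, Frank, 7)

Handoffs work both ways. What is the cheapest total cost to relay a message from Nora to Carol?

Some routes from Nora to Carol:
Nora → Judy → Carol: 4 + 6 = 10
Nora → Eve → Carol: 5 + 4 = 9
Nora → Carol: 7
Best route has total 7.

7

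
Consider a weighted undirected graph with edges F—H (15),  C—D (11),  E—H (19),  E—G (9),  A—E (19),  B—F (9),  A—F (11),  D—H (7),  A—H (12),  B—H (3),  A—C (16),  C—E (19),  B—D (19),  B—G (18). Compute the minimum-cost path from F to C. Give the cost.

27

A few of the F→C routes:
F → B → H → D → C: 9 + 3 + 7 + 11 = 30
F → H → D → C: 15 + 7 + 11 = 33
F → A → C: 11 + 16 = 27
Best route has total 27.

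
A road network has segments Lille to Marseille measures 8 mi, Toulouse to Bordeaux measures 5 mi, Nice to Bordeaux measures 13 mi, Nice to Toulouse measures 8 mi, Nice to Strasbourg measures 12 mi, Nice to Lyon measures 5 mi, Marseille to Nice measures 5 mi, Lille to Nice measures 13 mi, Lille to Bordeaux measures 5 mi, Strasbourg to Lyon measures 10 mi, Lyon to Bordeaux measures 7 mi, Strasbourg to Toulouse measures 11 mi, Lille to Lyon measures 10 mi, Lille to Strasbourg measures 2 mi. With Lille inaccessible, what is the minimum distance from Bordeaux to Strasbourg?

Checking several routes:
Bordeaux→Lyon→Strasbourg: 7 + 10 = 17
Bordeaux→Toulouse→Strasbourg: 5 + 11 = 16
Bordeaux→Lyon→Nice→Strasbourg: 7 + 5 + 12 = 24
Best route has total 16 mi.

16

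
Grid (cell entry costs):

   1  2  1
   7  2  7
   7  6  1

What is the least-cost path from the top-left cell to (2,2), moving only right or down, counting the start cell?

12

Cheapest: (0,0) -> (0,1) -> (0,2) -> (1,2) -> (2,2)
  1 + 2 + 1 + 7 + 1 = 12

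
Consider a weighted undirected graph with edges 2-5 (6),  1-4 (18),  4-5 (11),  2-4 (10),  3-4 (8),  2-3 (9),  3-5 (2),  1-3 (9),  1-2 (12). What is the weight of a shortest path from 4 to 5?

A few of the 4→5 routes:
4-5: 11
4-2-5: 10 + 6 = 16
4-3-5: 8 + 2 = 10
4-3-2-5: 8 + 9 + 6 = 23
4-2-3-5: 10 + 9 + 2 = 21
Shortest: 10.

10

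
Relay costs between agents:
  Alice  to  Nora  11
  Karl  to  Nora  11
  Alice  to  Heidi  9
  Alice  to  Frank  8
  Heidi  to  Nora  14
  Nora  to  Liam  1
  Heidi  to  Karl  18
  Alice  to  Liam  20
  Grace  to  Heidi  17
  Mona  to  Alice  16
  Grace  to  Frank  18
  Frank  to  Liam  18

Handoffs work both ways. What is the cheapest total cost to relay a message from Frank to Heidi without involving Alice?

33

Routes from Frank to Heidi avoiding Alice:
Frank-Liam-Nora-Heidi: 18 + 1 + 14 = 33
Frank-Grace-Heidi: 18 + 17 = 35
Frank-Liam-Nora-Karl-Heidi: 18 + 1 + 11 + 18 = 48
Best route has total 33.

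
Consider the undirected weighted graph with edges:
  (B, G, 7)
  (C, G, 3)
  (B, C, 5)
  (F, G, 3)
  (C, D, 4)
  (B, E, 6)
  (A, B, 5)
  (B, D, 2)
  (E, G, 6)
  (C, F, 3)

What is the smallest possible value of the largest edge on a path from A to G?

Comparing a few candidate routes:
A - B - D - C - F - G: max(5, 2, 4, 3, 3) = 5
A - B - C - F - G: max(5, 5, 3, 3) = 5
A - B - D - C - G: max(5, 2, 4, 3) = 5
Smallest bottleneck: 5.

5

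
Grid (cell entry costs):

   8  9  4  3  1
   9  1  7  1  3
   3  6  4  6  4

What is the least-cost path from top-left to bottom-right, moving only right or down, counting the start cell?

Best path: [0,0] [0,1] [0,2] [0,3] [0,4] [1,4] [2,4]
Cost: 8 + 9 + 4 + 3 + 1 + 3 + 4 = 32

32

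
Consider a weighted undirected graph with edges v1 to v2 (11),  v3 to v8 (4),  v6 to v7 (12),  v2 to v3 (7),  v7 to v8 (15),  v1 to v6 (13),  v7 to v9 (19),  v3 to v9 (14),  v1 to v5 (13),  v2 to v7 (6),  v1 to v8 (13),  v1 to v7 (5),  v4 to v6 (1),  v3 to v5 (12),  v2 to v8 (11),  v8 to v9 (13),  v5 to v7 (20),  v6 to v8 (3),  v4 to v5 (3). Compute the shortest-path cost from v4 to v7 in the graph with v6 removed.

21

Comparing a few candidate routes:
v4→v5→v3→v2→v7: 3 + 12 + 7 + 6 = 28
v4→v5→v1→v7: 3 + 13 + 5 = 21
v4→v5→v7: 3 + 20 = 23
The minimum is 21.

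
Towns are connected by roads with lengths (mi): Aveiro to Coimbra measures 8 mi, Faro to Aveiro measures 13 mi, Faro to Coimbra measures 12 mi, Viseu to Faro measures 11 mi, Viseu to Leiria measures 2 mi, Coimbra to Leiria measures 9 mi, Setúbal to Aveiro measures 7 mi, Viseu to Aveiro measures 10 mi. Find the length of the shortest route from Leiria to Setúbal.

19

A few of the Leiria→Setúbal routes:
Leiria -> Viseu -> Faro -> Aveiro -> Setúbal: 2 + 11 + 13 + 7 = 33
Leiria -> Coimbra -> Aveiro -> Setúbal: 9 + 8 + 7 = 24
Leiria -> Viseu -> Aveiro -> Setúbal: 2 + 10 + 7 = 19
Leiria -> Viseu -> Faro -> Coimbra -> Aveiro -> Setúbal: 2 + 11 + 12 + 8 + 7 = 40
Best route has total 19 mi.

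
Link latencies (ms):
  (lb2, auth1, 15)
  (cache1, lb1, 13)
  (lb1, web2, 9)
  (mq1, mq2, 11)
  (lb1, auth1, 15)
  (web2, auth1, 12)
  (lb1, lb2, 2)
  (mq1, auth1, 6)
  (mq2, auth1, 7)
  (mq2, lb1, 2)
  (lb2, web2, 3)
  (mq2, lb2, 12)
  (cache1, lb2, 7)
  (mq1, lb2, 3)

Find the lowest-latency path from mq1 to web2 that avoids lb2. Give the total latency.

Comparing a few candidate routes:
mq1→mq2→lb1→web2: 11 + 2 + 9 = 22
mq1→mq2→auth1→web2: 11 + 7 + 12 = 30
mq1→auth1→web2: 6 + 12 = 18
mq1→auth1→mq2→lb1→web2: 6 + 7 + 2 + 9 = 24
mq1→auth1→lb1→web2: 6 + 15 + 9 = 30
Shortest: 18 ms.

18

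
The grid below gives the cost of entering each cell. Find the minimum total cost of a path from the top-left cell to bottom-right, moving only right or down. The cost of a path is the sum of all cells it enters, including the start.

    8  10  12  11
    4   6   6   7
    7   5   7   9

39

One optimal route is (0,0) (1,0) (1,1) (2,1) (2,2) (2,3).
Its cost is 8 + 4 + 6 + 5 + 7 + 9 = 39.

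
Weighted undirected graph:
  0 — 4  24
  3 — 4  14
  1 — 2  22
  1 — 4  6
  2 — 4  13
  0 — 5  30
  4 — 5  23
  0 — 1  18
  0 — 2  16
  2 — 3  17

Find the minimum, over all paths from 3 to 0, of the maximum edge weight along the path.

Comparing a few candidate routes:
3→4→2→0: max(14, 13, 16) = 16
3→2→0: max(17, 16) = 17
3→2→4→1→0: max(17, 13, 6, 18) = 18
Smallest bottleneck: 16.

16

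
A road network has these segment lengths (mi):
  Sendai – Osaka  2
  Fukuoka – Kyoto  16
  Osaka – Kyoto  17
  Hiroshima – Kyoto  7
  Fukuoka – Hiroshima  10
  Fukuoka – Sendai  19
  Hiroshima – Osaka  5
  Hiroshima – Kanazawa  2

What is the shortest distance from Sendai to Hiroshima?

Candidate routes:
Sendai -> Fukuoka -> Hiroshima: 19 + 10 = 29
Sendai -> Osaka -> Kyoto -> Hiroshima: 2 + 17 + 7 = 26
Sendai -> Fukuoka -> Kyoto -> Osaka -> Hiroshima: 19 + 16 + 17 + 5 = 57
Sendai -> Osaka -> Hiroshima: 2 + 5 = 7
Sendai -> Osaka -> Kyoto -> Fukuoka -> Hiroshima: 2 + 17 + 16 + 10 = 45
Sendai -> Fukuoka -> Kyoto -> Hiroshima: 19 + 16 + 7 = 42
Shortest: 7 mi.

7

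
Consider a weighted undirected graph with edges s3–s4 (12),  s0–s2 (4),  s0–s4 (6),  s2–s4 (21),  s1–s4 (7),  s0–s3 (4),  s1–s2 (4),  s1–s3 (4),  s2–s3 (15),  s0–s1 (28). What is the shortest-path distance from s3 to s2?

Comparing a few candidate routes:
s3 → s2: 15
s3 → s1 → s2: 4 + 4 = 8
s3 → s4 → s0 → s2: 12 + 6 + 4 = 22
s3 → s0 → s4 → s1 → s2: 4 + 6 + 7 + 4 = 21
s3 → s0 → s2: 4 + 4 = 8
s3 → s1 → s4 → s0 → s2: 4 + 7 + 6 + 4 = 21
Best route has total 8.

8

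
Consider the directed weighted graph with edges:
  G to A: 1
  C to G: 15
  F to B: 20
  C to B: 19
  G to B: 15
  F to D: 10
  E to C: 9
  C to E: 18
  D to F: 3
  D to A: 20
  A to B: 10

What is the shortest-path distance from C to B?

Routes from C to B:
C - G - B: 15 + 15 = 30
C - B: 19
C - G - A - B: 15 + 1 + 10 = 26
The minimum is 19.

19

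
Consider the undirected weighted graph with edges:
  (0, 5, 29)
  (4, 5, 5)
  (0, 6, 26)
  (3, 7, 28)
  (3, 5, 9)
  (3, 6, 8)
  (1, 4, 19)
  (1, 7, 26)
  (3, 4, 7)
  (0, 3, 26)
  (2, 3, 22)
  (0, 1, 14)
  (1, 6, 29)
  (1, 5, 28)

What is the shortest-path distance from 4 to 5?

Checking several routes:
4 - 1 - 5: 19 + 28 = 47
4 - 3 - 5: 7 + 9 = 16
4 - 5: 5
Shortest: 5.

5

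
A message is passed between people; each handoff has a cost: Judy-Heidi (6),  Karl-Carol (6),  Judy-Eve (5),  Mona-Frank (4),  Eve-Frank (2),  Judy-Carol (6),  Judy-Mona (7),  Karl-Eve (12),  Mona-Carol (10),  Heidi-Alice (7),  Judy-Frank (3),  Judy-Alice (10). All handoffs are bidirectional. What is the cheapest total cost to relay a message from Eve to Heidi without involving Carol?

11

Comparing a few candidate routes:
Eve→Judy→Heidi: 5 + 6 = 11
Eve→Frank→Mona→Judy→Heidi: 2 + 4 + 7 + 6 = 19
Eve→Frank→Judy→Heidi: 2 + 3 + 6 = 11
The minimum is 11.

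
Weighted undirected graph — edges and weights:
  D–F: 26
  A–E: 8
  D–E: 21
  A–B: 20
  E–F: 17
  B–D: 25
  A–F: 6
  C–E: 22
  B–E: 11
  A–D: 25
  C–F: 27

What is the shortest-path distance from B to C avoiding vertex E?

53

Candidate routes:
B-D-F-C: 25 + 26 + 27 = 78
B-D-A-F-C: 25 + 25 + 6 + 27 = 83
B-A-F-C: 20 + 6 + 27 = 53
B-A-D-F-C: 20 + 25 + 26 + 27 = 98
Shortest: 53.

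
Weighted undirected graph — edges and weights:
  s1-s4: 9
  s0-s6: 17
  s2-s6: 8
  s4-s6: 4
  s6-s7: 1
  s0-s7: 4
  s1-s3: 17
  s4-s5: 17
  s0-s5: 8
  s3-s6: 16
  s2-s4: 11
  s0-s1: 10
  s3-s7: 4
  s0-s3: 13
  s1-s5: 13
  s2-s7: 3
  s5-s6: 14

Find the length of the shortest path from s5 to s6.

Comparing a few candidate routes:
s5-s6: 14
s5-s0-s7-s2-s6: 8 + 4 + 3 + 8 = 23
s5-s4-s6: 17 + 4 = 21
s5-s0-s7-s6: 8 + 4 + 1 = 13
s5-s0-s6: 8 + 17 = 25
Best route has total 13.

13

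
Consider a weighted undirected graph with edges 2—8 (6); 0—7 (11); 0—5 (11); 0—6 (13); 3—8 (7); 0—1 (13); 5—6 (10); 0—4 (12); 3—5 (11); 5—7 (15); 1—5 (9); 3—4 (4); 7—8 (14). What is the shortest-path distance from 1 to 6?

19

Some routes from 1 to 6:
1→0→6: 13 + 13 = 26
1→5→0→6: 9 + 11 + 13 = 33
1→5→6: 9 + 10 = 19
1→0→5→6: 13 + 11 + 10 = 34
Best route has total 19.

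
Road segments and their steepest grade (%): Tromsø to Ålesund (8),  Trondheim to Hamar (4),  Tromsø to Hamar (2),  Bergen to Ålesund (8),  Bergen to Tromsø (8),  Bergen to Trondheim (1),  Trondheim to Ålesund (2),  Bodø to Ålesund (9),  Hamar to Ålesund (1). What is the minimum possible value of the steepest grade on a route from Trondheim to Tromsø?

Checking several routes:
Trondheim → Ålesund → Hamar → Tromsø: max(2, 1, 2) = 2
Trondheim → Bergen → Ålesund → Tromsø: max(1, 8, 8) = 8
Trondheim → Hamar → Tromsø: max(4, 2) = 4
Trondheim → Bergen → Tromsø: max(1, 8) = 8
Trondheim → Bergen → Ålesund → Hamar → Tromsø: max(1, 8, 1, 2) = 8
Best route has worst link 2%.

2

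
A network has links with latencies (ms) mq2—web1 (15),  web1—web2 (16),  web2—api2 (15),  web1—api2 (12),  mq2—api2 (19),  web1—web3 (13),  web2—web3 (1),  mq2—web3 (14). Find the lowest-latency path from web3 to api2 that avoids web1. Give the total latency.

16

Paths from web3 to api2 avoiding web1:
web3→mq2→api2: 14 + 19 = 33
web3→web2→api2: 1 + 15 = 16
Shortest: 16 ms.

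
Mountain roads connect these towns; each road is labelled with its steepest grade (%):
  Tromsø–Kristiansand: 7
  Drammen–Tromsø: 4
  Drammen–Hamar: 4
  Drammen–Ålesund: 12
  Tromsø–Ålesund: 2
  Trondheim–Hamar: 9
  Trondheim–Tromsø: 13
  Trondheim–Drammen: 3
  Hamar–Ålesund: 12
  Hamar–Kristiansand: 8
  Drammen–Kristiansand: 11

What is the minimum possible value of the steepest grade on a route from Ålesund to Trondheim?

4

Some routes from Ålesund to Trondheim:
Ålesund - Tromsø - Drammen - Trondheim: max(2, 4, 3) = 4
Ålesund - Tromsø - Kristiansand - Hamar - Drammen - Trondheim: max(2, 7, 8, 4, 3) = 8
Ålesund - Tromsø - Drammen - Hamar - Trondheim: max(2, 4, 4, 9) = 9
Ålesund - Tromsø - Kristiansand - Hamar - Trondheim: max(2, 7, 8, 9) = 9
Smallest bottleneck: 4%.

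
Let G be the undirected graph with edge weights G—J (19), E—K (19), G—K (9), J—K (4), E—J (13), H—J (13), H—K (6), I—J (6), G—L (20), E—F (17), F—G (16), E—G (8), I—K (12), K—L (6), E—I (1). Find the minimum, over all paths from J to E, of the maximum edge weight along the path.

Checking several routes:
J→I→K→G→E: max(6, 12, 9, 8) = 12
J→K→I→E: max(4, 12, 1) = 12
J→K→G→E: max(4, 9, 8) = 9
J→I→E: max(6, 1) = 6
The minimum achievable maximum is 6.

6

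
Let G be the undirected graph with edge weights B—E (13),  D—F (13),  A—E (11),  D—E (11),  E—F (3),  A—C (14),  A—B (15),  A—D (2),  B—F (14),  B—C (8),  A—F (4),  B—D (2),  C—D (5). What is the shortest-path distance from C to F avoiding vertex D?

Comparing a few candidate routes:
C-B-A-F: 8 + 15 + 4 = 27
C-A-E-F: 14 + 11 + 3 = 28
C-B-E-F: 8 + 13 + 3 = 24
C-B-F: 8 + 14 = 22
C-B-E-A-F: 8 + 13 + 11 + 4 = 36
C-A-F: 14 + 4 = 18
The minimum is 18.

18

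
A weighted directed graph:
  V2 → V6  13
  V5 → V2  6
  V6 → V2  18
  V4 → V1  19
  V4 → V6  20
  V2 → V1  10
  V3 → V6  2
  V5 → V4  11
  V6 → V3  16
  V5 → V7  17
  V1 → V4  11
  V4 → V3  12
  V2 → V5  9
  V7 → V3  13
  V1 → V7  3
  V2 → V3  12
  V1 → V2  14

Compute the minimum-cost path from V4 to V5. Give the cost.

Candidate routes:
V4 - V6 - V2 - V5: 20 + 18 + 9 = 47
V4 - V1 - V2 - V5: 19 + 14 + 9 = 42
V4 - V3 - V6 - V2 - V5: 12 + 2 + 18 + 9 = 41
V4 - V1 - V7 - V3 - V6 - V2 - V5: 19 + 3 + 13 + 2 + 18 + 9 = 64
Best route has total 41.

41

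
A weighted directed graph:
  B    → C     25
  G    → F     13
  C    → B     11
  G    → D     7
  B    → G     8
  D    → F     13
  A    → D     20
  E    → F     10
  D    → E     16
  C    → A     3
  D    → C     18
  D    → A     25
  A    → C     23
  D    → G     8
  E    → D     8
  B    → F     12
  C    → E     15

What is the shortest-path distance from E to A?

29

Paths from E to A:
E-D-C-A: 8 + 18 + 3 = 29
E-D-A: 8 + 25 = 33
The minimum is 29.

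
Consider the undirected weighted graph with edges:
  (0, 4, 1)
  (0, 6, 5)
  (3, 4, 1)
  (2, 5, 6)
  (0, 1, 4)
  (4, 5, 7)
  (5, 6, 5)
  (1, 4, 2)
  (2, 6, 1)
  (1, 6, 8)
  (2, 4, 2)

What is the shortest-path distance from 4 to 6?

3

Some routes from 4 to 6:
4-1-6: 2 + 8 = 10
4-0-6: 1 + 5 = 6
4-5-6: 7 + 5 = 12
4-2-6: 2 + 1 = 3
4-0-1-6: 1 + 4 + 8 = 13
4-1-0-6: 2 + 4 + 5 = 11
Shortest: 3.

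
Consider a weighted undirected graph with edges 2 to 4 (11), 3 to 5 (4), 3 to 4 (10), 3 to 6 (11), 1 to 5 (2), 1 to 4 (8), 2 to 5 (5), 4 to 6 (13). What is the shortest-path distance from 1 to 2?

A few of the 1→2 routes:
1 - 4 - 2: 8 + 11 = 19
1 - 4 - 3 - 5 - 2: 8 + 10 + 4 + 5 = 27
1 - 5 - 3 - 6 - 4 - 2: 2 + 4 + 11 + 13 + 11 = 41
1 - 5 - 2: 2 + 5 = 7
1 - 5 - 3 - 4 - 2: 2 + 4 + 10 + 11 = 27
Shortest: 7.

7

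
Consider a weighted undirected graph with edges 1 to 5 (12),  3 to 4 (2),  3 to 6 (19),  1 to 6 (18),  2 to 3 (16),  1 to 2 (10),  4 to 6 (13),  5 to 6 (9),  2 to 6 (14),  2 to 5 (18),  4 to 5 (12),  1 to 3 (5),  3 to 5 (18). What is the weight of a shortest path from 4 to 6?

13

Checking several routes:
4 -> 6: 13
4 -> 3 -> 6: 2 + 19 = 21
4 -> 5 -> 6: 12 + 9 = 21
Best route has total 13.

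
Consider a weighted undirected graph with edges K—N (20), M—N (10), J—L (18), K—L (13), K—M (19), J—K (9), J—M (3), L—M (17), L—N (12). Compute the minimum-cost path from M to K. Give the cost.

Checking several routes:
M -> J -> K: 3 + 9 = 12
M -> L -> K: 17 + 13 = 30
M -> K: 19
M -> N -> K: 10 + 20 = 30
M -> J -> L -> K: 3 + 18 + 13 = 34
The minimum is 12.

12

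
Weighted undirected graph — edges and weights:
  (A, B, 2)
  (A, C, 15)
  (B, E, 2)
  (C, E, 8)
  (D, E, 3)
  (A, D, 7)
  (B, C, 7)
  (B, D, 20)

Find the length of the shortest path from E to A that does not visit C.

Candidate routes:
E→B→A: 2 + 2 = 4
E→B→D→A: 2 + 20 + 7 = 29
E→D→B→A: 3 + 20 + 2 = 25
E→D→A: 3 + 7 = 10
The minimum is 4.

4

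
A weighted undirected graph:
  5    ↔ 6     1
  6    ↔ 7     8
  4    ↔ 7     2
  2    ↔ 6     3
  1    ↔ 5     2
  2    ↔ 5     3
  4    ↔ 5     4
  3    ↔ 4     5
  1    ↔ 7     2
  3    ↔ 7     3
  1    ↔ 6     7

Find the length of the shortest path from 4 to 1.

Comparing a few candidate routes:
4 → 5 → 1: 4 + 2 = 6
4 → 3 → 7 → 1: 5 + 3 + 2 = 10
4 → 7 → 6 → 5 → 1: 2 + 8 + 1 + 2 = 13
4 → 5 → 6 → 7 → 1: 4 + 1 + 8 + 2 = 15
4 → 5 → 6 → 1: 4 + 1 + 7 = 12
4 → 7 → 1: 2 + 2 = 4
The minimum is 4.

4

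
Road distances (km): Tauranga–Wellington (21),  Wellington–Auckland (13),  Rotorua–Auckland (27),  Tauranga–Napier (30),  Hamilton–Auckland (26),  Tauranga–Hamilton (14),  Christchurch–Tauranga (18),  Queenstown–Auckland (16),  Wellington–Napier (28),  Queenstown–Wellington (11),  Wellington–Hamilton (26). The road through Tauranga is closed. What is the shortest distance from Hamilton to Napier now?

Candidate routes:
Hamilton→Wellington→Napier: 26 + 28 = 54
Hamilton→Auckland→Queenstown→Wellington→Napier: 26 + 16 + 11 + 28 = 81
Hamilton→Auckland→Wellington→Napier: 26 + 13 + 28 = 67
Shortest: 54 km.

54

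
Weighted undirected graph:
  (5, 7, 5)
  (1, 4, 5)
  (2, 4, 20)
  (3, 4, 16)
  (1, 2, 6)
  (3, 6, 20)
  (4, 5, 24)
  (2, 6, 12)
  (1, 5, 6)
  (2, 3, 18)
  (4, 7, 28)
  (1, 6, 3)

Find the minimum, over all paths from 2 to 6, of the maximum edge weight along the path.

6

Checking several routes:
2-1-6: max(6, 3) = 6
2-4-3-6: max(20, 16, 20) = 20
2-4-1-6: max(20, 5, 3) = 20
2-6: max(12) = 12
2-3-4-1-6: max(18, 16, 5, 3) = 18
The minimum achievable maximum is 6.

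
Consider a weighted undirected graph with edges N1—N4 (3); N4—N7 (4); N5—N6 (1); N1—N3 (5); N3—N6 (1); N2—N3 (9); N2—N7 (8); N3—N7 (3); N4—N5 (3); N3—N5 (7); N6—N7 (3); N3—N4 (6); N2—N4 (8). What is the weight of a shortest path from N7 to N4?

4

Some routes from N7 to N4:
N7 - N3 - N4: 3 + 6 = 9
N7 - N6 - N5 - N4: 3 + 1 + 3 = 7
N7 - N6 - N3 - N4: 3 + 1 + 6 = 10
N7 - N3 - N6 - N5 - N4: 3 + 1 + 1 + 3 = 8
N7 - N4: 4
Shortest: 4.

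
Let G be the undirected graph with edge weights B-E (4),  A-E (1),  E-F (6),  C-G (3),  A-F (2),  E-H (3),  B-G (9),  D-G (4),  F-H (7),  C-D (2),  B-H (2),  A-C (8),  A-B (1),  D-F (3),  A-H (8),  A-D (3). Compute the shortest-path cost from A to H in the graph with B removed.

4

Some routes from A to H avoiding B:
A→H: 8
A→F→E→H: 2 + 6 + 3 = 11
A→E→H: 1 + 3 = 4
A→F→H: 2 + 7 = 9
Shortest: 4.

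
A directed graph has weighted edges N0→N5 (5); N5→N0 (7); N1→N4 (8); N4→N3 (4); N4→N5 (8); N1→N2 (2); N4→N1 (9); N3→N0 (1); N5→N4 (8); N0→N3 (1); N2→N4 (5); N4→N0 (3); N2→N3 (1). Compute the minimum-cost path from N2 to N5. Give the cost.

Paths from N2 to N5:
N2 → N4 → N0 → N5: 5 + 3 + 5 = 13
N2 → N3 → N0 → N5: 1 + 1 + 5 = 7
N2 → N4 → N5: 5 + 8 = 13
N2 → N4 → N3 → N0 → N5: 5 + 4 + 1 + 5 = 15
The minimum is 7.

7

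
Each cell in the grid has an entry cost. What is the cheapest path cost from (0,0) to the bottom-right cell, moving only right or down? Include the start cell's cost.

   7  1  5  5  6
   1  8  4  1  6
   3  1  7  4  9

31

Path (0,0)→(0,1)→(0,2)→(1,2)→(1,3)→(2,3)→(2,4): 7 + 1 + 5 + 4 + 1 + 4 + 9 = 31.
(Top row then right column would cost 39.)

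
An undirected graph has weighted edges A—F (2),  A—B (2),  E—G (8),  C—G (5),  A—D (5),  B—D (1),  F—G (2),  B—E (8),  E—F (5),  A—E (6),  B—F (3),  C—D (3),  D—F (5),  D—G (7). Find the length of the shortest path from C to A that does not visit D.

9

A few of the C→A routes:
C - G - F - A: 5 + 2 + 2 = 9
C - G - E - A: 5 + 8 + 6 = 19
C - G - F - E - A: 5 + 2 + 5 + 6 = 18
C - G - F - B - A: 5 + 2 + 3 + 2 = 12
The minimum is 9.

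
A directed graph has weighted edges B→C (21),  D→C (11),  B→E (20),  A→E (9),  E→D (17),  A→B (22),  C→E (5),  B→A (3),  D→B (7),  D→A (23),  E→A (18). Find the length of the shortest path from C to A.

23

Candidate routes:
C→E→D→A: 5 + 17 + 23 = 45
C→E→D→B→A: 5 + 17 + 7 + 3 = 32
C→E→A: 5 + 18 = 23
Shortest: 23.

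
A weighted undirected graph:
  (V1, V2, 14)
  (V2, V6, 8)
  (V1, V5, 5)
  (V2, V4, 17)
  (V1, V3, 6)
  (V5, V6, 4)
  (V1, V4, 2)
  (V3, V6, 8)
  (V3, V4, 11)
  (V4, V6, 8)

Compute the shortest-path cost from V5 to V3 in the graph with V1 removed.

Routes from V5 to V3 avoiding V1:
V5→V6→V3: 4 + 8 = 12
V5→V6→V4→V3: 4 + 8 + 11 = 23
V5→V6→V2→V4→V3: 4 + 8 + 17 + 11 = 40
The minimum is 12.

12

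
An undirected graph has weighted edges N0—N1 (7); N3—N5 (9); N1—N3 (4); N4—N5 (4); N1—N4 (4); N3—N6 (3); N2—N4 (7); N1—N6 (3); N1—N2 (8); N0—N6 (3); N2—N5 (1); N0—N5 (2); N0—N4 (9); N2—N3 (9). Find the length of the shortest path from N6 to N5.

5

Checking several routes:
N6 - N1 - N4 - N5: 3 + 4 + 4 = 11
N6 - N0 - N5: 3 + 2 = 5
N6 - N1 - N0 - N5: 3 + 7 + 2 = 12
N6 - N1 - N2 - N5: 3 + 8 + 1 = 12
Best route has total 5.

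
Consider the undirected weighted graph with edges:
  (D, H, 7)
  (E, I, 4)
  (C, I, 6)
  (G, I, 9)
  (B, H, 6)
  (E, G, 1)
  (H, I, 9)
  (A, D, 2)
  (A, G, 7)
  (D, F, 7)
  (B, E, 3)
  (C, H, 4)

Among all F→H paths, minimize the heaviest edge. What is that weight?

Comparing a few candidate routes:
F→D→A→G→E→I→C→H: max(7, 2, 7, 1, 4, 6, 4) = 7
F→D→A→G→E→I→H: max(7, 2, 7, 1, 4, 9) = 9
F→D→H: max(7, 7) = 7
F→D→A→G→E→B→H: max(7, 2, 7, 1, 3, 6) = 7
F→D→A→G→I→E→B→H: max(7, 2, 7, 9, 4, 3, 6) = 9
Best route has worst link 7.

7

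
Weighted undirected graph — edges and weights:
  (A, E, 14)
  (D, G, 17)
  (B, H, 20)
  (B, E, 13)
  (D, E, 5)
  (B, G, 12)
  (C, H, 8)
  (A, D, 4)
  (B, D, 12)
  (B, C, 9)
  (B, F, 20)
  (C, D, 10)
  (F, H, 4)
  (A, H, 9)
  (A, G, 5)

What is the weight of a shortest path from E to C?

Comparing a few candidate routes:
E→D→B→C: 5 + 12 + 9 = 26
E→D→C: 5 + 10 = 15
E→D→A→H→C: 5 + 4 + 9 + 8 = 26
E→B→C: 13 + 9 = 22
Best route has total 15.

15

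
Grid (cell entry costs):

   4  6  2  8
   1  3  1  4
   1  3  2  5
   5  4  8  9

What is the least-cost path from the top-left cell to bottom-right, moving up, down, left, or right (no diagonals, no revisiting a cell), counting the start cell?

Path r0c0→r1c0→r1c1→r1c2→r2c2→r2c3→r3c3: 4 + 1 + 3 + 1 + 2 + 5 + 9 = 25.

25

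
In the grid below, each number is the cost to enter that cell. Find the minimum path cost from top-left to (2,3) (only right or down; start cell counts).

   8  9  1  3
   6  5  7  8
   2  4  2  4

26

One optimal route is [0,0] [1,0] [2,0] [2,1] [2,2] [2,3].
Its cost is 8 + 6 + 2 + 4 + 2 + 4 = 26.
For comparison, the top-then-right route costs 33.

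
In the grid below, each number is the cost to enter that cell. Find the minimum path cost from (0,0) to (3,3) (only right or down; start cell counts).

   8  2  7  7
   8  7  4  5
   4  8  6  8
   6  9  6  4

37

One optimal route is (0,0) -> (0,1) -> (0,2) -> (1,2) -> (2,2) -> (3,2) -> (3,3).
Its cost is 8 + 2 + 7 + 4 + 6 + 6 + 4 = 37.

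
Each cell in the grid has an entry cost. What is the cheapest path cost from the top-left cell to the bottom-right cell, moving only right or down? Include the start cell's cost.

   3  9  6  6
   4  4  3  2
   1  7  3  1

One optimal route is [0,0] → [1,0] → [1,1] → [1,2] → [1,3] → [2,3].
Its cost is 3 + 4 + 4 + 3 + 2 + 1 = 17.
For comparison, the top-then-right route costs 27.

17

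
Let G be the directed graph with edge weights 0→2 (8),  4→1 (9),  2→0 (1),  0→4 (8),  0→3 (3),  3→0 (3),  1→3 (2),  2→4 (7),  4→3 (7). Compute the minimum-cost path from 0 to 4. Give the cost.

8

Candidate routes:
0 → 4: 8
0 → 2 → 4: 8 + 7 = 15
The minimum is 8.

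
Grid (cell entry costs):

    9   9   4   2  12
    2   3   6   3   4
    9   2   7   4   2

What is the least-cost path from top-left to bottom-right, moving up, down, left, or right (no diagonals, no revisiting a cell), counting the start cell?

29

Take [0,0] -> [1,0] -> [1,1] -> [1,2] -> [1,3] -> [1,4] -> [2,4] for a total of 9 + 2 + 3 + 6 + 3 + 4 + 2 = 29.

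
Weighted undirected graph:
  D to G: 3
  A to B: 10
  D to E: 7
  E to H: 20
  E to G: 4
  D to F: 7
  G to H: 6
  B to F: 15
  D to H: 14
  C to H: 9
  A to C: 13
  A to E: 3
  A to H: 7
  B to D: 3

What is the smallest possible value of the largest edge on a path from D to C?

A few of the D→C routes:
D - G - E - A - H - C: max(3, 4, 3, 7, 9) = 9
D - E - G - H - C: max(7, 4, 6, 9) = 9
D - B - A - H - C: max(3, 10, 7, 9) = 10
D - B - A - E - G - H - C: max(3, 10, 3, 4, 6, 9) = 10
D - G - H - C: max(3, 6, 9) = 9
D - E - A - H - C: max(7, 3, 7, 9) = 9
Smallest bottleneck: 9.

9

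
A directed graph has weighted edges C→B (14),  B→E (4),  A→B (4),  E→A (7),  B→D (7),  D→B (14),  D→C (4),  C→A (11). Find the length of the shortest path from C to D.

21

Routes from C to D:
C-A-B-D: 11 + 4 + 7 = 22
C-B-D: 14 + 7 = 21
The minimum is 21.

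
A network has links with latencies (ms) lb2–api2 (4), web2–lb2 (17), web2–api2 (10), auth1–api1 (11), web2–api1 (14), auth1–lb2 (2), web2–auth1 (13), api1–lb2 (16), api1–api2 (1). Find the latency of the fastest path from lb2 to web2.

14

A few of the lb2→web2 routes:
lb2 - auth1 - web2: 2 + 13 = 15
lb2 - web2: 17
lb2 - api2 - web2: 4 + 10 = 14
lb2 - api2 - api1 - web2: 4 + 1 + 14 = 19
lb2 - api1 - api2 - web2: 16 + 1 + 10 = 27
lb2 - auth1 - api1 - api2 - web2: 2 + 11 + 1 + 10 = 24
Best route has total 14 ms.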